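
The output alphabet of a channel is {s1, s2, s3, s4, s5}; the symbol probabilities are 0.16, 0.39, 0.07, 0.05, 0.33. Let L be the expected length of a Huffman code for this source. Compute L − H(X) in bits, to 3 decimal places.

Entropy H = −Σ p log₂ p ≈ 1.9653 bits.
Huffman merges: 1/20+7/100→3/25; 3/25+4/25→7/25; 7/25+33/100→61/100; 39/100+61/100→1. L = 201/100 ≈ 2.0100.
L − H = 2.0100 − 1.9653 = 0.045 bits.

0.045 bits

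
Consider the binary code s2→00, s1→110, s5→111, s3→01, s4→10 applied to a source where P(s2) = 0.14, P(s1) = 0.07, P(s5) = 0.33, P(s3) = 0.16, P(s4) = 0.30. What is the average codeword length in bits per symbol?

2.4 bits/symbol

L̄ = Σ pᵢ·ℓᵢ = 0.14·2 + 0.07·3 + 0.33·3 + 0.16·2 + 0.30·2 = 2.4 bits/symbol.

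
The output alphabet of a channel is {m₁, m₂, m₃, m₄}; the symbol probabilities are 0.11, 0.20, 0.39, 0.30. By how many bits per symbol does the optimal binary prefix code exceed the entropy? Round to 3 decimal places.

Entropy H = −Σ p log₂ p ≈ 1.8656 bits.
Huffman merges: 11/100+1/5→31/100; 3/10+31/100→61/100; 39/100+61/100→1. L = 48/25 ≈ 1.9200.
L − H = 1.9200 − 1.8656 = 0.054 bits.

0.054 bits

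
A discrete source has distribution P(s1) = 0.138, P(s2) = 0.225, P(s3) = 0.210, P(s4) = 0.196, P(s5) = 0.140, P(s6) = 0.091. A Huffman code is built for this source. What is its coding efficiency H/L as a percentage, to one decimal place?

98.4%

Entropy H = −Σ p log₂ p ≈ 2.5239 bits.
Huffman merges: 91/1000+69/500→229/1000; 7/50+49/250→42/125; 21/100+9/40→87/200; 229/1000+42/125→113/200; 87/200+113/200→1. L = 513/200 ≈ 2.5650.
Efficiency = H/L = 2.5239/2.5650 = 98.4%.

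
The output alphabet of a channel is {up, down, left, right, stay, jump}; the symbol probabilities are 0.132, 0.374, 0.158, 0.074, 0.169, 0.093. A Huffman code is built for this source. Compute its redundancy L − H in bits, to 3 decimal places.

0.052 bits

Entropy H = −Σ p log₂ p ≈ 2.3670 bits.
Huffman merges: 37/500+93/1000→167/1000; 33/250+79/500→29/100; 167/1000+169/1000→42/125; 29/100+42/125→313/500; 187/500+313/500→1. L = 2419/1000 ≈ 2.4190.
L − H = 2.4190 − 2.3670 = 0.052 bits.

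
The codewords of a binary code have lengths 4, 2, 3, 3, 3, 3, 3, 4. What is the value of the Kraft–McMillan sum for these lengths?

1

With common denominator 2^4 = 16: Σ 2^(−ℓᵢ) = 1/16 + 4/16 + 2/16 + 2/16 + 2/16 + 2/16 + 2/16 + 1/16 = 16/16 = 1.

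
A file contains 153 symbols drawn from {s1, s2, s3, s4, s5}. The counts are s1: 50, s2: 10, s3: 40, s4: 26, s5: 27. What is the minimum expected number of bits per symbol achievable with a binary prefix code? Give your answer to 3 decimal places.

2.235 bits/symbol

Probabilities are the counts divided by 153.
Repeatedly combine the two least-probable nodes; the expected code length is the sum of the merged weights.
merge 10/153 + 26/153 → 4/17
merge 3/17 + 4/17 → 7/17
merge 40/153 + 50/153 → 10/17
merge 7/17 + 10/17 → 1
L = 4/17 + 7/17 + 10/17 + 1 = 38/17 ≈ 2.235 bits/symbol.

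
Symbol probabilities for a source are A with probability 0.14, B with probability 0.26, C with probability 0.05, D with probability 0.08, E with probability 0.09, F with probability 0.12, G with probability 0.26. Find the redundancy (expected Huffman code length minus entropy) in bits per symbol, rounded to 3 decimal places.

Entropy H = −Σ p log₂ p ≈ 2.5950 bits.
Huffman merges: 1/20+2/25→13/100; 9/100+3/25→21/100; 13/100+7/50→27/100; 21/100+13/50→47/100; 13/50+27/100→53/100; 47/100+53/100→1. L = 261/100 ≈ 2.6100.
L − H = 2.6100 − 2.5950 = 0.015 bits.

0.015 bits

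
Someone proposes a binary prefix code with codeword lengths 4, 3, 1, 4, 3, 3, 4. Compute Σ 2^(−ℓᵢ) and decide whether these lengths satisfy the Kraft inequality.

With common denominator 2^4 = 16: Σ 2^(−ℓᵢ) = 1/16 + 2/16 + 8/16 + 1/16 + 2/16 + 2/16 + 1/16 = 17/16 = 1.0625.
Kraft's inequality requires Σ ≤ 1; here Σ = 1.0625 > 1, so no such prefix code exists.

1.0625; no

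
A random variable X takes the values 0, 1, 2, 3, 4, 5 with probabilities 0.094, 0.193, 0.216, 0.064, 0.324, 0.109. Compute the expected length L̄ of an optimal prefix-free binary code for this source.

2.425 bits/symbol

Repeatedly combine the two least-probable nodes; the expected code length is the sum of the merged weights.
merge 8/125 + 47/500 → 79/500
merge 109/1000 + 79/500 → 267/1000
merge 193/1000 + 27/125 → 409/1000
merge 267/1000 + 81/250 → 591/1000
merge 409/1000 + 591/1000 → 1
L = 79/500 + 267/1000 + 409/1000 + 591/1000 + 1 = 97/40 = 2.425 bits/symbol.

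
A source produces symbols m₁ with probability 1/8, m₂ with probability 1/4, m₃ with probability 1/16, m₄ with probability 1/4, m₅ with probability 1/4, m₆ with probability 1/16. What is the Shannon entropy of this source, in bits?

2.375 bits

Each probability is a power of 1/2, so log₂(1/p) is an integer.
H = Σ p·log₂(1/p) = 1/8·3 + 1/4·2 + 1/16·4 + 1/4·2 + 1/4·2 + 1/16·4 = 2.375 bits.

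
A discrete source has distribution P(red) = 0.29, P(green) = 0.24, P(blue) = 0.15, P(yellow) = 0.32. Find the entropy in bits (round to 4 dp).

H = −Σ pᵢ log₂ pᵢ.
−0.29·log₂(0.29) = 0.5179
−0.24·log₂(0.24) = 0.4941
−0.15·log₂(0.15) = 0.4105
−0.32·log₂(0.32) = 0.5260
Sum ≈ 1.9486 → 1.9486 bits.

1.9486 bits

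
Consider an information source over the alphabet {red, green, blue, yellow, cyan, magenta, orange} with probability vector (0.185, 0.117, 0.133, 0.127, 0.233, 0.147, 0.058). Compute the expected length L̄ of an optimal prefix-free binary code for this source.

Repeatedly combine the two least-probable nodes; the expected code length is the sum of the merged weights.
merge 29/500 + 117/1000 → 7/40
merge 127/1000 + 133/1000 → 13/50
merge 147/1000 + 7/40 → 161/500
merge 37/200 + 233/1000 → 209/500
merge 13/50 + 161/500 → 291/500
merge 209/500 + 291/500 → 1
L = 7/40 + 13/50 + 161/500 + 209/500 + 291/500 + 1 = 2757/1000 = 2.757 bits/symbol.

2.757 bits/symbol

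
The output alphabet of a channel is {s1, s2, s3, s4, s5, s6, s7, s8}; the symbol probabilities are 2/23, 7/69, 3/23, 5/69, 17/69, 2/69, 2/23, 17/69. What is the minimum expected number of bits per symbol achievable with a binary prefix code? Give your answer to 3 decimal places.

Repeatedly combine the two least-probable nodes; the expected code length is the sum of the merged weights.
merge 2/69 + 5/69 → 7/69
merge 2/23 + 2/23 → 4/23
merge 7/69 + 7/69 → 14/69
merge 3/23 + 4/23 → 7/23
merge 14/69 + 17/69 → 31/69
merge 17/69 + 7/23 → 38/69
merge 31/69 + 38/69 → 1
L = 7/69 + 4/23 + 14/69 + 7/23 + 31/69 + 38/69 + 1 = 64/23 ≈ 2.783 bits/symbol.

2.783 bits/symbol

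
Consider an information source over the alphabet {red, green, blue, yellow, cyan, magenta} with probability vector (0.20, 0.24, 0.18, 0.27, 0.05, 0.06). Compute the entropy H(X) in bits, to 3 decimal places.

H = −Σ pᵢ log₂ pᵢ.
−0.20·log₂(0.20) = 0.4644
−0.24·log₂(0.24) = 0.4941
−0.18·log₂(0.18) = 0.4453
−0.27·log₂(0.27) = 0.5100
−0.05·log₂(0.05) = 0.2161
−0.06·log₂(0.06) = 0.2435
Sum ≈ 2.3735 → 2.373 bits.

2.373 bits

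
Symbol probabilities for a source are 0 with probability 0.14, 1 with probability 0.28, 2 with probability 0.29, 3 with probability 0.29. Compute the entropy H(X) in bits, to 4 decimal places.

H = −Σ pᵢ log₂ pᵢ.
−0.14·log₂(0.14) = 0.3971
−0.28·log₂(0.28) = 0.5142
−0.29·log₂(0.29) = 0.5179
−0.29·log₂(0.29) = 0.5179
Sum ≈ 1.9471 → 1.9471 bits.

1.9471 bits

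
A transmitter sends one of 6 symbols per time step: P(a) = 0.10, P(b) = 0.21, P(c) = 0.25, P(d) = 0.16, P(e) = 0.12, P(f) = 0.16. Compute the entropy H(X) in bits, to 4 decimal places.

H = −Σ pᵢ log₂ pᵢ.
−0.10·log₂(0.10) = 0.3322
−0.21·log₂(0.21) = 0.4728
−0.25·log₂(0.25) = 0.5000
−0.16·log₂(0.16) = 0.4230
−0.12·log₂(0.12) = 0.3671
−0.16·log₂(0.16) = 0.4230
Sum ≈ 2.5181 → 2.5181 bits.

2.5181 bits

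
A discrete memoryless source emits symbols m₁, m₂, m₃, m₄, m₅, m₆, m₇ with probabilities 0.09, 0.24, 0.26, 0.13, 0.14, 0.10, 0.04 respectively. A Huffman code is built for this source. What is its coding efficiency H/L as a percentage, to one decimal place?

99.2%

Entropy H = −Σ p log₂ p ≈ 2.6098 bits.
Huffman merges: 1/25+9/100→13/100; 1/10+13/100→23/100; 13/100+7/50→27/100; 23/100+6/25→47/100; 13/50+27/100→53/100; 47/100+53/100→1. L = 263/100 ≈ 2.6300.
Efficiency = H/L = 2.6098/2.6300 = 99.2%.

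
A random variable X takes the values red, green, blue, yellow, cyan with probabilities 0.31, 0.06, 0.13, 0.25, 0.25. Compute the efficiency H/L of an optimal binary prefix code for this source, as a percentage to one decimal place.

98.2%

Entropy H = −Σ p log₂ p ≈ 2.1500 bits.
Huffman merges: 3/50+13/100→19/100; 19/100+1/4→11/25; 1/4+31/100→14/25; 11/25+14/25→1. L = 219/100 ≈ 2.1900.
Efficiency = H/L = 2.1500/2.1900 = 98.2%.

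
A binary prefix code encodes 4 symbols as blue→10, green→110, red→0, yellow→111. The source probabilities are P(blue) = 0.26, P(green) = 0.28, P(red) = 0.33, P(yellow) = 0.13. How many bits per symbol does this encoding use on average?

2.08 bits/symbol

L̄ = Σ pᵢ·ℓᵢ = 0.26·2 + 0.28·3 + 0.33·1 + 0.13·3 = 2.08 bits/symbol.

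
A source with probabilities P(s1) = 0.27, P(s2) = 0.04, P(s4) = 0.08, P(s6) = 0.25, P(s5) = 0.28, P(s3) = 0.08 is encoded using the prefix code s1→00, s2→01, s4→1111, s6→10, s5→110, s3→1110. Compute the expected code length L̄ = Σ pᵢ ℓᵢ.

L̄ = Σ pᵢ·ℓᵢ = 0.27·2 + 0.04·2 + 0.08·4 + 0.25·2 + 0.28·3 + 0.08·4 = 2.6 bits/symbol.

2.6 bits/symbol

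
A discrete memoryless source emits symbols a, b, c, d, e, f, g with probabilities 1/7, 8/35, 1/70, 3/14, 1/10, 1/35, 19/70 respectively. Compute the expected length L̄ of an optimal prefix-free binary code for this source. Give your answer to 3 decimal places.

2.471 bits/symbol

Repeatedly combine the two least-probable nodes; the expected code length is the sum of the merged weights.
merge 1/70 + 1/35 → 3/70
merge 3/70 + 1/10 → 1/7
merge 1/7 + 1/7 → 2/7
merge 3/14 + 8/35 → 31/70
merge 19/70 + 2/7 → 39/70
merge 31/70 + 39/70 → 1
L = 3/70 + 1/7 + 2/7 + 31/70 + 39/70 + 1 = 173/70 ≈ 2.471 bits/symbol.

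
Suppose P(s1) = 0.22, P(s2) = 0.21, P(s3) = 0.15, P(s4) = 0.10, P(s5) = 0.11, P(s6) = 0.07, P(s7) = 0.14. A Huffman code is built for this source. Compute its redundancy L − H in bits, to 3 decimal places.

0.028 bits

Entropy H = −Σ p log₂ p ≈ 2.7121 bits.
Huffman merges: 7/100+1/10→17/100; 11/100+7/50→1/4; 3/20+17/100→8/25; 21/100+11/50→43/100; 1/4+8/25→57/100; 43/100+57/100→1. L = 137/50 ≈ 2.7400.
L − H = 2.7400 − 2.7121 = 0.028 bits.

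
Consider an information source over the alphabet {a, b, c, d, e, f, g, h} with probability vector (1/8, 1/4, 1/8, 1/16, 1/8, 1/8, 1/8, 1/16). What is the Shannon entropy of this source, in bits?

2.875 bits

Each probability is a power of 1/2, so log₂(1/p) is an integer.
H = Σ p·log₂(1/p) = 1/8·3 + 1/4·2 + 1/8·3 + 1/16·4 + 1/8·3 + 1/8·3 + 1/8·3 + 1/16·4 = 2.875 bits.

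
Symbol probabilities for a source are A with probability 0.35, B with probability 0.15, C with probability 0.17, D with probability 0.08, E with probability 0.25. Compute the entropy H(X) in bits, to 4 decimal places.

H = −Σ pᵢ log₂ pᵢ.
−0.35·log₂(0.35) = 0.5301
−0.15·log₂(0.15) = 0.4105
−0.17·log₂(0.17) = 0.4346
−0.08·log₂(0.08) = 0.2915
−0.25·log₂(0.25) = 0.5000
Sum ≈ 2.1667 → 2.1667 bits.

2.1667 bits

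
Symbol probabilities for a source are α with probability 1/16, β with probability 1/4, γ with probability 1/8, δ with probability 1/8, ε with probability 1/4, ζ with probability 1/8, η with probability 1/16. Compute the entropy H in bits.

Each probability is a power of 1/2, so log₂(1/p) is an integer.
H = Σ p·log₂(1/p) = 1/16·4 + 1/4·2 + 1/8·3 + 1/8·3 + 1/4·2 + 1/8·3 + 1/16·4 = 2.625 bits.

2.625 bits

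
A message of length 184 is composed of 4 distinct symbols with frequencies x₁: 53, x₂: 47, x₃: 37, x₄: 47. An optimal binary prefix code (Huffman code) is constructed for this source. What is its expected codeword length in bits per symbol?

Probabilities are the counts divided by 184.
Repeatedly combine the two least-probable nodes; the expected code length is the sum of the merged weights.
merge 37/184 + 47/184 → 21/46
merge 47/184 + 53/184 → 25/46
merge 21/46 + 25/46 → 1
L = 21/46 + 25/46 + 1 = 2 bits/symbol.

2 bits/symbol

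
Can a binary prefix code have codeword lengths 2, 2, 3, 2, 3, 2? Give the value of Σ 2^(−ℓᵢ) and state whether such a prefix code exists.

With common denominator 2^3 = 8: Σ 2^(−ℓᵢ) = 2/8 + 2/8 + 1/8 + 2/8 + 1/8 + 2/8 = 10/8 = 1.25.
Kraft's inequality requires Σ ≤ 1; here Σ = 1.25 > 1, so no such prefix code exists.

1.25; no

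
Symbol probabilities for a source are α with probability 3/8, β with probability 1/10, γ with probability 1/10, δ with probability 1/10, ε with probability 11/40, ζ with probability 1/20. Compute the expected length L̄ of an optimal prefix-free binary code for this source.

Repeatedly combine the two least-probable nodes; the expected code length is the sum of the merged weights.
merge 1/20 + 1/10 → 3/20
merge 1/10 + 1/10 → 1/5
merge 3/20 + 1/5 → 7/20
merge 11/40 + 7/20 → 5/8
merge 3/8 + 5/8 → 1
L = 3/20 + 1/5 + 7/20 + 5/8 + 1 = 93/40 = 2.325 bits/symbol.

2.325 bits/symbol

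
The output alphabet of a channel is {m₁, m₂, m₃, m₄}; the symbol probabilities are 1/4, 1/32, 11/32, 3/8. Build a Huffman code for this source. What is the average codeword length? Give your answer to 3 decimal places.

1.906 bits/symbol

Repeatedly combine the two least-probable nodes; the expected code length is the sum of the merged weights.
merge 1/32 + 1/4 → 9/32
merge 9/32 + 11/32 → 5/8
merge 3/8 + 5/8 → 1
L = 9/32 + 5/8 + 1 = 61/32 ≈ 1.906 bits/symbol.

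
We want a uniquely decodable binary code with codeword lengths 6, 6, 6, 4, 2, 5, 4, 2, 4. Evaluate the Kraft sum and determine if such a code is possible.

0.765625; yes

With common denominator 2^6 = 64: Σ 2^(−ℓᵢ) = 1/64 + 1/64 + 1/64 + 4/64 + 16/64 + 2/64 + 4/64 + 16/64 + 4/64 = 49/64 = 0.765625.
Kraft's inequality requires Σ ≤ 1; here Σ = 0.765625 ≤ 1, so such a prefix code exists.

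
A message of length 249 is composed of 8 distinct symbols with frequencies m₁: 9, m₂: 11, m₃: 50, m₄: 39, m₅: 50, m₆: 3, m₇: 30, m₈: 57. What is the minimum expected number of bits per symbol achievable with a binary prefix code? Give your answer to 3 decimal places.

2.711 bits/symbol

Probabilities are the counts divided by 249.
Repeatedly combine the two least-probable nodes; the expected code length is the sum of the merged weights.
merge 1/83 + 3/83 → 4/83
merge 11/249 + 4/83 → 23/249
merge 23/249 + 10/83 → 53/249
merge 13/83 + 50/249 → 89/249
merge 50/249 + 53/249 → 103/249
merge 19/83 + 89/249 → 146/249
merge 103/249 + 146/249 → 1
L = 4/83 + 23/249 + 53/249 + 89/249 + 103/249 + 146/249 + 1 = 225/83 ≈ 2.711 bits/symbol.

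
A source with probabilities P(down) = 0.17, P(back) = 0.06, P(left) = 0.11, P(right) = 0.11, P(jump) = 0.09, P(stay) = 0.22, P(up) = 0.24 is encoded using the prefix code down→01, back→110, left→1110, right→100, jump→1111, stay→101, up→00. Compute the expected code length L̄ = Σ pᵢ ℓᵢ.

2.79 bits/symbol

L̄ = Σ pᵢ·ℓᵢ = 0.17·2 + 0.06·3 + 0.11·4 + 0.11·3 + 0.09·4 + 0.22·3 + 0.24·2 = 2.79 bits/symbol.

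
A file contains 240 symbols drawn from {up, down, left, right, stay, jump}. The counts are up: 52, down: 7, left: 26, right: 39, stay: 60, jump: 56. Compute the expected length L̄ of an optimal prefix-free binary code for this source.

2.4375 bits/symbol

Probabilities are the counts divided by 240.
Repeatedly combine the two least-probable nodes; the expected code length is the sum of the merged weights.
merge 7/240 + 13/120 → 11/80
merge 11/80 + 13/80 → 3/10
merge 13/60 + 7/30 → 9/20
merge 1/4 + 3/10 → 11/20
merge 9/20 + 11/20 → 1
L = 11/80 + 3/10 + 9/20 + 11/20 + 1 = 39/16 = 2.4375 bits/symbol.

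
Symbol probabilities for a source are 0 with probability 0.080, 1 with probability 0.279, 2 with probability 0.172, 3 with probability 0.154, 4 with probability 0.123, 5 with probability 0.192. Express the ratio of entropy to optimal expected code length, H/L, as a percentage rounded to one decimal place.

98.3%

Entropy H = −Σ p log₂ p ≈ 2.4868 bits.
Huffman merges: 2/25+123/1000→203/1000; 77/500+43/250→163/500; 24/125+203/1000→79/200; 279/1000+163/500→121/200; 79/200+121/200→1. L = 2529/1000 ≈ 2.5290.
Efficiency = H/L = 2.4868/2.5290 = 98.3%.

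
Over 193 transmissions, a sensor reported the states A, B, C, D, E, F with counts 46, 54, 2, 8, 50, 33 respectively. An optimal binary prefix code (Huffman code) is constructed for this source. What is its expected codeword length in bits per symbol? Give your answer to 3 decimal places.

Probabilities are the counts divided by 193.
Repeatedly combine the two least-probable nodes; the expected code length is the sum of the merged weights.
merge 2/193 + 8/193 → 10/193
merge 10/193 + 33/193 → 43/193
merge 43/193 + 46/193 → 89/193
merge 50/193 + 54/193 → 104/193
merge 89/193 + 104/193 → 1
L = 10/193 + 43/193 + 89/193 + 104/193 + 1 = 439/193 ≈ 2.275 bits/symbol.

2.275 bits/symbol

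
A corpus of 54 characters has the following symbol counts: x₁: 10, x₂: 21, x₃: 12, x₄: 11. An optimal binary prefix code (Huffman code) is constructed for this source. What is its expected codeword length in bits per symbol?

Probabilities are the counts divided by 54.
Repeatedly combine the two least-probable nodes; the expected code length is the sum of the merged weights.
merge 5/27 + 11/54 → 7/18
merge 2/9 + 7/18 → 11/18
merge 7/18 + 11/18 → 1
L = 7/18 + 11/18 + 1 = 2 bits/symbol.

2 bits/symbol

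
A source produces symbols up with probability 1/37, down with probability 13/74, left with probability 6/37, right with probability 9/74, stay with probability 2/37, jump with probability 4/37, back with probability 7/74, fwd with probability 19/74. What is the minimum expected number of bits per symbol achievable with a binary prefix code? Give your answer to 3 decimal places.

Repeatedly combine the two least-probable nodes; the expected code length is the sum of the merged weights.
merge 1/37 + 2/37 → 3/37
merge 3/37 + 7/74 → 13/74
merge 4/37 + 9/74 → 17/74
merge 6/37 + 13/74 → 25/74
merge 13/74 + 17/74 → 15/37
merge 19/74 + 25/74 → 22/37
merge 15/37 + 22/37 → 1
L = 3/37 + 13/74 + 17/74 + 25/74 + 15/37 + 22/37 + 1 = 209/74 ≈ 2.824 bits/symbol.

2.824 bits/symbol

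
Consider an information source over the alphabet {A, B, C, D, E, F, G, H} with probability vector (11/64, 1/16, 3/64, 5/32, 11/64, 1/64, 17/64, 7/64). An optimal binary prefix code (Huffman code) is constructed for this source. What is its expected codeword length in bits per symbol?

2.75 bits/symbol

Repeatedly combine the two least-probable nodes; the expected code length is the sum of the merged weights.
merge 1/64 + 3/64 → 1/16
merge 1/16 + 1/16 → 1/8
merge 7/64 + 1/8 → 15/64
merge 5/32 + 11/64 → 21/64
merge 11/64 + 15/64 → 13/32
merge 17/64 + 21/64 → 19/32
merge 13/32 + 19/32 → 1
L = 1/16 + 1/8 + 15/64 + 21/64 + 13/32 + 19/32 + 1 = 11/4 = 2.75 bits/symbol.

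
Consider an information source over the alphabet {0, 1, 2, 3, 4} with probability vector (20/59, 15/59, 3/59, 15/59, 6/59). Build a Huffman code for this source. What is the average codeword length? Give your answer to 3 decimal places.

2.153 bits/symbol

Repeatedly combine the two least-probable nodes; the expected code length is the sum of the merged weights.
merge 3/59 + 6/59 → 9/59
merge 9/59 + 15/59 → 24/59
merge 15/59 + 20/59 → 35/59
merge 24/59 + 35/59 → 1
L = 9/59 + 24/59 + 35/59 + 1 = 127/59 ≈ 2.153 bits/symbol.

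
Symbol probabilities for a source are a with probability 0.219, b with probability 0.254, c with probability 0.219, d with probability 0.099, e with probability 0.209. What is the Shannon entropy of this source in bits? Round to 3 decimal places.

2.264 bits

H = −Σ pᵢ log₂ pᵢ.
−0.219·log₂(0.219) = 0.4798
−0.254·log₂(0.254) = 0.5022
−0.219·log₂(0.219) = 0.4798
−0.099·log₂(0.099) = 0.3303
−0.209·log₂(0.209) = 0.4720
Sum ≈ 2.2642 → 2.264 bits.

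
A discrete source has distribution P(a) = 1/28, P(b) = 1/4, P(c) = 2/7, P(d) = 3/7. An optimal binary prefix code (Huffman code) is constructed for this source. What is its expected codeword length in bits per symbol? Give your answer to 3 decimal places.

1.857 bits/symbol

Repeatedly combine the two least-probable nodes; the expected code length is the sum of the merged weights.
merge 1/28 + 1/4 → 2/7
merge 2/7 + 2/7 → 4/7
merge 3/7 + 4/7 → 1
L = 2/7 + 4/7 + 1 = 13/7 ≈ 1.857 bits/symbol.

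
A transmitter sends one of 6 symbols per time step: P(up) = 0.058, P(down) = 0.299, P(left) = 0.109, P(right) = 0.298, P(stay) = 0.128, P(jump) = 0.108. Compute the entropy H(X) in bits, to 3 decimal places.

H = −Σ pᵢ log₂ pᵢ.
−0.058·log₂(0.058) = 0.2383
−0.299·log₂(0.299) = 0.5208
−0.109·log₂(0.109) = 0.3485
−0.298·log₂(0.298) = 0.5205
−0.128·log₂(0.128) = 0.3796
−0.108·log₂(0.108) = 0.3468
Sum ≈ 2.3545 → 2.354 bits.

2.354 bits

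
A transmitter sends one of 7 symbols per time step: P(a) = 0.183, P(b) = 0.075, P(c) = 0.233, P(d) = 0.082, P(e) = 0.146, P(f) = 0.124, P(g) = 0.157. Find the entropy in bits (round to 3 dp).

H = −Σ pᵢ log₂ pᵢ.
−0.183·log₂(0.183) = 0.4484
−0.075·log₂(0.075) = 0.2803
−0.233·log₂(0.233) = 0.4897
−0.082·log₂(0.082) = 0.2959
−0.146·log₂(0.146) = 0.4053
−0.124·log₂(0.124) = 0.3734
−0.157·log₂(0.157) = 0.4194
Sum ≈ 2.7123 → 2.712 bits.

2.712 bits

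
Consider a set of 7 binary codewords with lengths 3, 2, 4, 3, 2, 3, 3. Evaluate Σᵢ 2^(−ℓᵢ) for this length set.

With common denominator 2^4 = 16: Σ 2^(−ℓᵢ) = 2/16 + 4/16 + 1/16 + 2/16 + 4/16 + 2/16 + 2/16 = 17/16 = 1.0625.

1.0625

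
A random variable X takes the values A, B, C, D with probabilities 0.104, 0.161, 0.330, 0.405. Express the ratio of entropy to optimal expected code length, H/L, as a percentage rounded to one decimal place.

Entropy H = −Σ p log₂ p ≈ 1.8198 bits.
Huffman merges: 13/125+161/1000→53/200; 53/200+33/100→119/200; 81/200+119/200→1. L = 93/50 ≈ 1.8600.
Efficiency = H/L = 1.8198/1.8600 = 97.8%.

97.8%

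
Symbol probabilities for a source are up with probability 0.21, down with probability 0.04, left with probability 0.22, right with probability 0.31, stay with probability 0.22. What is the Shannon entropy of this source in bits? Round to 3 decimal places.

H = −Σ pᵢ log₂ pᵢ.
−0.21·log₂(0.21) = 0.4728
−0.04·log₂(0.04) = 0.1858
−0.22·log₂(0.22) = 0.4806
−0.31·log₂(0.31) = 0.5238
−0.22·log₂(0.22) = 0.4806
Sum ≈ 2.1435 → 2.144 bits.

2.144 bits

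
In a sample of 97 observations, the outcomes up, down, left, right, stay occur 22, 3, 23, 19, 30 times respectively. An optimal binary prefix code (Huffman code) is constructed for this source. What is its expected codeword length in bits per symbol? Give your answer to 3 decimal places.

2.227 bits/symbol

Probabilities are the counts divided by 97.
Repeatedly combine the two least-probable nodes; the expected code length is the sum of the merged weights.
merge 3/97 + 19/97 → 22/97
merge 22/97 + 22/97 → 44/97
merge 23/97 + 30/97 → 53/97
merge 44/97 + 53/97 → 1
L = 22/97 + 44/97 + 53/97 + 1 = 216/97 ≈ 2.227 bits/symbol.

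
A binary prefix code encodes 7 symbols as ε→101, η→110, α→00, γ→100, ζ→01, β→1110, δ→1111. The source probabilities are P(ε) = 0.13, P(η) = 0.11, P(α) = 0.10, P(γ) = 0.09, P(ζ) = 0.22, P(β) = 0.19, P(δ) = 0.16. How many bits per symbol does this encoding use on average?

L̄ = Σ pᵢ·ℓᵢ = 0.13·3 + 0.11·3 + 0.10·2 + 0.09·3 + 0.22·2 + 0.19·4 + 0.16·4 = 3.03 bits/symbol.

3.03 bits/symbol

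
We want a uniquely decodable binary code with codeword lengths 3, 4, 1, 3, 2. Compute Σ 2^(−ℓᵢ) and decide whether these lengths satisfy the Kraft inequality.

With common denominator 2^4 = 16: Σ 2^(−ℓᵢ) = 2/16 + 1/16 + 8/16 + 2/16 + 4/16 = 17/16 = 1.0625.
Kraft's inequality requires Σ ≤ 1; here Σ = 1.0625 > 1, so no such prefix code exists.

1.0625; no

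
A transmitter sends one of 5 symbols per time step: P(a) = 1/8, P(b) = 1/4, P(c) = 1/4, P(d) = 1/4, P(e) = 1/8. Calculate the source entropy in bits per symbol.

Each probability is a power of 1/2, so log₂(1/p) is an integer.
H = Σ p·log₂(1/p) = 1/8·3 + 1/4·2 + 1/4·2 + 1/4·2 + 1/8·3 = 2.25 bits.

2.25 bits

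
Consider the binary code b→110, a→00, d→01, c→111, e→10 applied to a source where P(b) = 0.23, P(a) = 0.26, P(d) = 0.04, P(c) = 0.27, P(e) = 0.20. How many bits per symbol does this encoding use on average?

L̄ = Σ pᵢ·ℓᵢ = 0.23·3 + 0.26·2 + 0.04·2 + 0.27·3 + 0.20·2 = 2.5 bits/symbol.

2.5 bits/symbol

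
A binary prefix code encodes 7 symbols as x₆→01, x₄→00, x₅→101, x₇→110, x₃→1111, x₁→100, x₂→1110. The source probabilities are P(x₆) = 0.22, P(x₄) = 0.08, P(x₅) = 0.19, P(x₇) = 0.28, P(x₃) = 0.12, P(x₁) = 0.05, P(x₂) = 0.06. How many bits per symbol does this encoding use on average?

2.88 bits/symbol

L̄ = Σ pᵢ·ℓᵢ = 0.22·2 + 0.08·2 + 0.19·3 + 0.28·3 + 0.12·4 + 0.05·3 + 0.06·4 = 2.88 bits/symbol.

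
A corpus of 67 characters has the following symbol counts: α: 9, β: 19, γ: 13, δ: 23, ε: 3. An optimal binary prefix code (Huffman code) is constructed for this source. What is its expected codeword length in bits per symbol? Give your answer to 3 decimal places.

Probabilities are the counts divided by 67.
Repeatedly combine the two least-probable nodes; the expected code length is the sum of the merged weights.
merge 3/67 + 9/67 → 12/67
merge 12/67 + 13/67 → 25/67
merge 19/67 + 23/67 → 42/67
merge 25/67 + 42/67 → 1
L = 12/67 + 25/67 + 42/67 + 1 = 146/67 ≈ 2.179 bits/symbol.

2.179 bits/symbol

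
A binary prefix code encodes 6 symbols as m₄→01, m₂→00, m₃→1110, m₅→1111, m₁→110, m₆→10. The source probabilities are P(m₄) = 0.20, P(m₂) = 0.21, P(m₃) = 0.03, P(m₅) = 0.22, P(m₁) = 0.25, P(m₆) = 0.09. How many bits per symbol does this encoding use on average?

L̄ = Σ pᵢ·ℓᵢ = 0.20·2 + 0.21·2 + 0.03·4 + 0.22·4 + 0.25·3 + 0.09·2 = 2.75 bits/symbol.

2.75 bits/symbol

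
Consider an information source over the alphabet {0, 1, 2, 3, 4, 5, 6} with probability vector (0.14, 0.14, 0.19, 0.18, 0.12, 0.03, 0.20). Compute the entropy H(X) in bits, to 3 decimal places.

2.678 bits

H = −Σ pᵢ log₂ pᵢ.
−0.14·log₂(0.14) = 0.3971
−0.14·log₂(0.14) = 0.3971
−0.19·log₂(0.19) = 0.4552
−0.18·log₂(0.18) = 0.4453
−0.12·log₂(0.12) = 0.3671
−0.03·log₂(0.03) = 0.1518
−0.20·log₂(0.20) = 0.4644
Sum ≈ 2.6780 → 2.678 bits.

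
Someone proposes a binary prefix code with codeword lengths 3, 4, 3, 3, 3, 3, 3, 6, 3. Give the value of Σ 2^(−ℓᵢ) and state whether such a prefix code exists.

0.953125; yes

With common denominator 2^6 = 64: Σ 2^(−ℓᵢ) = 8/64 + 4/64 + 8/64 + 8/64 + 8/64 + 8/64 + 8/64 + 1/64 + 8/64 = 61/64 = 0.953125.
Kraft's inequality requires Σ ≤ 1; here Σ = 0.953125 ≤ 1, so such a prefix code exists.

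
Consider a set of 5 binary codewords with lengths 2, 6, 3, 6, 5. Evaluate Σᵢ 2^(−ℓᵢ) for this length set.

With common denominator 2^6 = 64: Σ 2^(−ℓᵢ) = 16/64 + 1/64 + 8/64 + 1/64 + 2/64 = 28/64 = 0.4375.

0.4375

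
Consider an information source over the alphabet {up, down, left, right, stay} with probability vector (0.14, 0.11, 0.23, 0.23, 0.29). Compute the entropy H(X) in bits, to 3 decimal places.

2.241 bits

H = −Σ pᵢ log₂ pᵢ.
−0.14·log₂(0.14) = 0.3971
−0.11·log₂(0.11) = 0.3503
−0.23·log₂(0.23) = 0.4877
−0.23·log₂(0.23) = 0.4877
−0.29·log₂(0.29) = 0.5179
Sum ≈ 2.2406 → 2.241 bits.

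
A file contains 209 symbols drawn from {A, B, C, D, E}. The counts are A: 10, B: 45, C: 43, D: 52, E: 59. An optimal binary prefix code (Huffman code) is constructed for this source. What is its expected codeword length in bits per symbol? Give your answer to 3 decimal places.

Probabilities are the counts divided by 209.
Repeatedly combine the two least-probable nodes; the expected code length is the sum of the merged weights.
merge 10/209 + 43/209 → 53/209
merge 45/209 + 52/209 → 97/209
merge 53/209 + 59/209 → 112/209
merge 97/209 + 112/209 → 1
L = 53/209 + 97/209 + 112/209 + 1 = 471/209 ≈ 2.254 bits/symbol.

2.254 bits/symbol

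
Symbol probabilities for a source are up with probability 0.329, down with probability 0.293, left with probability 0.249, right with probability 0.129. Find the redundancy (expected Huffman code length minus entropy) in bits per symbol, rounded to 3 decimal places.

Entropy H = −Σ p log₂ p ≈ 1.9272 bits.
Huffman merges: 129/1000+249/1000→189/500; 293/1000+329/1000→311/500; 189/500+311/500→1. L = 2 ≈ 2.0000.
L − H = 2.0000 − 1.9272 = 0.073 bits.

0.073 bits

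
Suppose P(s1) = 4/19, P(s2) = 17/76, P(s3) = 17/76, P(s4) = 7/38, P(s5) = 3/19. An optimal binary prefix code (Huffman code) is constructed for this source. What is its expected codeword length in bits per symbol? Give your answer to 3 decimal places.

2.342 bits/symbol

Repeatedly combine the two least-probable nodes; the expected code length is the sum of the merged weights.
merge 3/19 + 7/38 → 13/38
merge 4/19 + 17/76 → 33/76
merge 17/76 + 13/38 → 43/76
merge 33/76 + 43/76 → 1
L = 13/38 + 33/76 + 43/76 + 1 = 89/38 ≈ 2.342 bits/symbol.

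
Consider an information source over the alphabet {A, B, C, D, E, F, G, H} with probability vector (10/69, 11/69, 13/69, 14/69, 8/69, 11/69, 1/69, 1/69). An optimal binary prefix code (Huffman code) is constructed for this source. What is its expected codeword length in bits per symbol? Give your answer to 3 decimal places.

Repeatedly combine the two least-probable nodes; the expected code length is the sum of the merged weights.
merge 1/69 + 1/69 → 2/69
merge 2/69 + 8/69 → 10/69
merge 10/69 + 10/69 → 20/69
merge 11/69 + 11/69 → 22/69
merge 13/69 + 14/69 → 9/23
merge 20/69 + 22/69 → 14/23
merge 9/23 + 14/23 → 1
L = 2/69 + 10/69 + 20/69 + 22/69 + 9/23 + 14/23 + 1 = 64/23 ≈ 2.783 bits/symbol.

2.783 bits/symbol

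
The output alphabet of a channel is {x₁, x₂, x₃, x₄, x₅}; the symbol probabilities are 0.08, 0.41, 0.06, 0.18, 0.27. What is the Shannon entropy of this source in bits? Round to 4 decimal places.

2.0178 bits

H = −Σ pᵢ log₂ pᵢ.
−0.08·log₂(0.08) = 0.2915
−0.41·log₂(0.41) = 0.5274
−0.06·log₂(0.06) = 0.2435
−0.18·log₂(0.18) = 0.4453
−0.27·log₂(0.27) = 0.5100
Sum ≈ 2.0178 → 2.0178 bits.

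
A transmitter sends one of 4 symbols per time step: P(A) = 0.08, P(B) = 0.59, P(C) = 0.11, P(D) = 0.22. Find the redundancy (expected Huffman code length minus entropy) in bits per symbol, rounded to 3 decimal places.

0.029 bits

Entropy H = −Σ p log₂ p ≈ 1.5715 bits.
Huffman merges: 2/25+11/100→19/100; 19/100+11/50→41/100; 41/100+59/100→1. L = 8/5 ≈ 1.6000.
L − H = 1.6000 − 1.5715 = 0.029 bits.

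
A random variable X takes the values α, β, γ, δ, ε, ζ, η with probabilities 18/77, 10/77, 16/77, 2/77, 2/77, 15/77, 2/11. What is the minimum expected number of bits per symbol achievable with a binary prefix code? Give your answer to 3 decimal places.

Repeatedly combine the two least-probable nodes; the expected code length is the sum of the merged weights.
merge 2/77 + 2/77 → 4/77
merge 4/77 + 10/77 → 2/11
merge 2/11 + 2/11 → 4/11
merge 15/77 + 16/77 → 31/77
merge 18/77 + 4/11 → 46/77
merge 31/77 + 46/77 → 1
L = 4/77 + 2/11 + 4/11 + 31/77 + 46/77 + 1 = 200/77 ≈ 2.597 bits/symbol.

2.597 bits/symbol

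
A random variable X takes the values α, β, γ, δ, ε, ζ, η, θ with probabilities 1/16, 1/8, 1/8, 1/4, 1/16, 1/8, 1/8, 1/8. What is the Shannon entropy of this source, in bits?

Each probability is a power of 1/2, so log₂(1/p) is an integer.
H = Σ p·log₂(1/p) = 1/16·4 + 1/8·3 + 1/8·3 + 1/4·2 + 1/16·4 + 1/8·3 + 1/8·3 + 1/8·3 = 2.875 bits.

2.875 bits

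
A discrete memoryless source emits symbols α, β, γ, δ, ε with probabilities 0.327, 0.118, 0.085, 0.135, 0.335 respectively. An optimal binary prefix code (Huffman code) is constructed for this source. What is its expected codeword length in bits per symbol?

Repeatedly combine the two least-probable nodes; the expected code length is the sum of the merged weights.
merge 17/200 + 59/500 → 203/1000
merge 27/200 + 203/1000 → 169/500
merge 327/1000 + 67/200 → 331/500
merge 169/500 + 331/500 → 1
L = 203/1000 + 169/500 + 331/500 + 1 = 2203/1000 = 2.203 bits/symbol.

2.203 bits/symbol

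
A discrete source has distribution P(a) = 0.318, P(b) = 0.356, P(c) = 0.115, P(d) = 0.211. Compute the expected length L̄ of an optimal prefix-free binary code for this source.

1.97 bits/symbol

Repeatedly combine the two least-probable nodes; the expected code length is the sum of the merged weights.
merge 23/200 + 211/1000 → 163/500
merge 159/500 + 163/500 → 161/250
merge 89/250 + 161/250 → 1
L = 163/500 + 161/250 + 1 = 197/100 = 1.97 bits/symbol.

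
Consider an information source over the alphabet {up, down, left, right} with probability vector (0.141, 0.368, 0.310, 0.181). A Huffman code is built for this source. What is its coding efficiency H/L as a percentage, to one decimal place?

97.2%

Entropy H = −Σ p log₂ p ≈ 1.8994 bits.
Huffman merges: 141/1000+181/1000→161/500; 31/100+161/500→79/125; 46/125+79/125→1. L = 977/500 ≈ 1.9540.
Efficiency = H/L = 1.8994/1.9540 = 97.2%.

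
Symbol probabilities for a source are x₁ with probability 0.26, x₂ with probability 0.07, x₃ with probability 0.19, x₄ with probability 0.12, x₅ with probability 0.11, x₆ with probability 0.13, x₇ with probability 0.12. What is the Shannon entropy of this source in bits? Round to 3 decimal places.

2.696 bits

H = −Σ pᵢ log₂ pᵢ.
−0.26·log₂(0.26) = 0.5053
−0.07·log₂(0.07) = 0.2686
−0.19·log₂(0.19) = 0.4552
−0.12·log₂(0.12) = 0.3671
−0.11·log₂(0.11) = 0.3503
−0.13·log₂(0.13) = 0.3826
−0.12·log₂(0.12) = 0.3671
Sum ≈ 2.6961 → 2.696 bits.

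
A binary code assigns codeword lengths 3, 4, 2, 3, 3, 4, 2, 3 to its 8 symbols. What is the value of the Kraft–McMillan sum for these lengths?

With common denominator 2^4 = 16: Σ 2^(−ℓᵢ) = 2/16 + 1/16 + 4/16 + 2/16 + 2/16 + 1/16 + 4/16 + 2/16 = 18/16 = 1.125.

1.125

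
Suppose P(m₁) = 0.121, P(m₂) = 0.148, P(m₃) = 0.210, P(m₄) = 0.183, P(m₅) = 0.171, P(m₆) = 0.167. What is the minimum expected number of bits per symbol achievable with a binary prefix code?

2.607 bits/symbol

Repeatedly combine the two least-probable nodes; the expected code length is the sum of the merged weights.
merge 121/1000 + 37/250 → 269/1000
merge 167/1000 + 171/1000 → 169/500
merge 183/1000 + 21/100 → 393/1000
merge 269/1000 + 169/500 → 607/1000
merge 393/1000 + 607/1000 → 1
L = 269/1000 + 169/500 + 393/1000 + 607/1000 + 1 = 2607/1000 = 2.607 bits/symbol.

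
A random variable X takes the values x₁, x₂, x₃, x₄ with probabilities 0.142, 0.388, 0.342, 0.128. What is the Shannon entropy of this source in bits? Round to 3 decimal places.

H = −Σ pᵢ log₂ pᵢ.
−0.142·log₂(0.142) = 0.3999
−0.388·log₂(0.388) = 0.5300
−0.342·log₂(0.342) = 0.5294
−0.128·log₂(0.128) = 0.3796
Sum ≈ 1.8388 → 1.839 bits.

1.839 bits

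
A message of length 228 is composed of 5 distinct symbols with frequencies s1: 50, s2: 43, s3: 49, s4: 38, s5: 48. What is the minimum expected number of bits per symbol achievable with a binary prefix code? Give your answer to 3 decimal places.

2.355 bits/symbol

Probabilities are the counts divided by 228.
Repeatedly combine the two least-probable nodes; the expected code length is the sum of the merged weights.
merge 1/6 + 43/228 → 27/76
merge 4/19 + 49/228 → 97/228
merge 25/114 + 27/76 → 131/228
merge 97/228 + 131/228 → 1
L = 27/76 + 97/228 + 131/228 + 1 = 179/76 ≈ 2.355 bits/symbol.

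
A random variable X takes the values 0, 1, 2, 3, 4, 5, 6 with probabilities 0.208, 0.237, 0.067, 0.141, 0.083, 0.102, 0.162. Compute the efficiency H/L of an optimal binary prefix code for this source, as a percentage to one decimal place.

Entropy H = −Σ p log₂ p ≈ 2.6826 bits.
Huffman merges: 67/1000+83/1000→3/20; 51/500+141/1000→243/1000; 3/20+81/500→39/125; 26/125+237/1000→89/200; 243/1000+39/125→111/200; 89/200+111/200→1. L = 541/200 ≈ 2.7050.
Efficiency = H/L = 2.6826/2.7050 = 99.2%.

99.2%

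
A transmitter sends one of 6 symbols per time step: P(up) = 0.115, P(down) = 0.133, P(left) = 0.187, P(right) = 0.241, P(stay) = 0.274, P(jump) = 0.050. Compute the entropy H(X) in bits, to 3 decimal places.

H = −Σ pᵢ log₂ pᵢ.
−0.115·log₂(0.115) = 0.3588
−0.133·log₂(0.133) = 0.3871
−0.187·log₂(0.187) = 0.4523
−0.241·log₂(0.241) = 0.4947
−0.274·log₂(0.274) = 0.5118
−0.050·log₂(0.050) = 0.2161
Sum ≈ 2.4209 → 2.421 bits.

2.421 bits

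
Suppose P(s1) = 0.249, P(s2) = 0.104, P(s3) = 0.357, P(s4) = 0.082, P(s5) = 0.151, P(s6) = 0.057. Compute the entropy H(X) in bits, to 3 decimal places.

H = −Σ pᵢ log₂ pᵢ.
−0.249·log₂(0.249) = 0.4994
−0.104·log₂(0.104) = 0.3396
−0.357·log₂(0.357) = 0.5305
−0.082·log₂(0.082) = 0.2959
−0.151·log₂(0.151) = 0.4118
−0.057·log₂(0.057) = 0.2356
Sum ≈ 2.3128 → 2.313 bits.

2.313 bits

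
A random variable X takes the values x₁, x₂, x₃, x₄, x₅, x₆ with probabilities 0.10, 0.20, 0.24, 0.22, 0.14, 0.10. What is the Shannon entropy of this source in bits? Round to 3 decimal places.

2.501 bits

H = −Σ pᵢ log₂ pᵢ.
−0.10·log₂(0.10) = 0.3322
−0.20·log₂(0.20) = 0.4644
−0.24·log₂(0.24) = 0.4941
−0.22·log₂(0.22) = 0.4806
−0.14·log₂(0.14) = 0.3971
−0.10·log₂(0.10) = 0.3322
Sum ≈ 2.5006 → 2.501 bits.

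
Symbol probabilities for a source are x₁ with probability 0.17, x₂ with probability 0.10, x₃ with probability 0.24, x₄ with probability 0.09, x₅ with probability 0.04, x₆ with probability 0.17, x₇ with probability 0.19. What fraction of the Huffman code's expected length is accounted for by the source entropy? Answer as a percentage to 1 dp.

Entropy H = −Σ p log₂ p ≈ 2.6491 bits.
Huffman merges: 1/25+9/100→13/100; 1/10+13/100→23/100; 17/100+17/100→17/50; 19/100+23/100→21/50; 6/25+17/50→29/50; 21/50+29/50→1. L = 27/10 ≈ 2.7000.
Efficiency = H/L = 2.6491/2.7000 = 98.1%.

98.1%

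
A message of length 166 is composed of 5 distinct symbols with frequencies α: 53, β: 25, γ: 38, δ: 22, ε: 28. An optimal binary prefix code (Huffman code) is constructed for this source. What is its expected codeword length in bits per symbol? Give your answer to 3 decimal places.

2.283 bits/symbol

Probabilities are the counts divided by 166.
Repeatedly combine the two least-probable nodes; the expected code length is the sum of the merged weights.
merge 11/83 + 25/166 → 47/166
merge 14/83 + 19/83 → 33/83
merge 47/166 + 53/166 → 50/83
merge 33/83 + 50/83 → 1
L = 47/166 + 33/83 + 50/83 + 1 = 379/166 ≈ 2.283 bits/symbol.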